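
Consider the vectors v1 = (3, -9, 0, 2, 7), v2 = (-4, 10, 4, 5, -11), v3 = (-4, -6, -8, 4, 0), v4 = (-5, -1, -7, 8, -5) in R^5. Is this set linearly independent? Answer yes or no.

Form the matrix with these vectors as rows and row reduce.
R2 ← R2 + (4/3)·R1: [0, -2, 4, 23/3, -5/3]
R3 ← R3 + (4/3)·R1: [0, -18, -8, 20/3, 28/3]
R4 ← R4 + (5/3)·R1: [0, -16, -7, 34/3, 20/3]
R3 ← R3 − (9)·R2: [0, 0, -44, -187/3, 73/3]
R4 ← R4 − (8)·R2: [0, 0, -39, -50, 20]
R4 ← R4 − (39/44)·R3: [0, 0, 0, 21/4, -69/44]
4 nonzero rows, so the 4 vectors span a space of dimension 4.
Since 4 = 4, the vectors are linearly independent.

yes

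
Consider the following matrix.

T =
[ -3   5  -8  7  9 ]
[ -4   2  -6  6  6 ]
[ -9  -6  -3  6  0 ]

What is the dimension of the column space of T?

2

Row reduce to echelon form.
R2 ← R2 − (4/3)·R1: [0, -14/3, 14/3, -10/3, -6]
R3 ← R3 − (3)·R1: [0, -21, 21, -15, -27]
R3 ← R3 − (9/2)·R2: [0, 0, 0, 0, 0]
Echelon form has 2 nonzero rows, so rank(T) = 2.
The column space has dimension equal to the rank: 2.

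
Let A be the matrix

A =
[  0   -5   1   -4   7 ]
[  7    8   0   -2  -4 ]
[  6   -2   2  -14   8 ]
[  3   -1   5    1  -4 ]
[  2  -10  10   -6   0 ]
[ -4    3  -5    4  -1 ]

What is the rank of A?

4

Row reduce to echelon form.
Swap R1 ↔ R2
R3 ← R3 − (6/7)·R1: [0, -62/7, 2, -86/7, 80/7]
R4 ← R4 − (3/7)·R1: [0, -31/7, 5, 13/7, -16/7]
R5 ← R5 − (2/7)·R1: [0, -86/7, 10, -38/7, 8/7]
R6 ← R6 + (4/7)·R1: [0, 53/7, -5, 20/7, -23/7]
R3 ← R3 − (62/35)·R2: [0, 0, 8/35, -26/5, -34/35]
R4 ← R4 − (31/35)·R2: [0, 0, 144/35, 27/5, -297/35]
R5 ← R5 − (86/35)·R2: [0, 0, 264/35, 22/5, -562/35]
R6 ← R6 + (53/35)·R2: [0, 0, -122/35, -16/5, 256/35]
R4 ← R4 − (18)·R3: [0, 0, 0, 99, 9]
R5 ← R5 − (33)·R3: [0, 0, 0, 176, 16]
R6 ← R6 + (61/4)·R3: [0, 0, 0, -165/2, -15/2]
R5 ← R5 − (16/9)·R4: [0, 0, 0, 0, 0]
R6 ← R6 + (5/6)·R4: [0, 0, 0, 0, 0]
Echelon form has 4 nonzero rows, so rank(A) = 4.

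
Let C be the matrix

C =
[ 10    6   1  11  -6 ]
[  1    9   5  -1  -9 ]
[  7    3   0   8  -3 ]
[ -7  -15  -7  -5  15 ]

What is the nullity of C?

Row reduce to echelon form.
R2 ← R2 − (1/10)·R1: [0, 42/5, 49/10, -21/10, -42/5]
R3 ← R3 − (7/10)·R1: [0, -6/5, -7/10, 3/10, 6/5]
R4 ← R4 + (7/10)·R1: [0, -54/5, -63/10, 27/10, 54/5]
R3 ← R3 + (1/7)·R2: [0, 0, 0, 0, 0]
R4 ← R4 + (9/7)·R2: [0, 0, 0, 0, 0]
2 nonzero rows, so rank(C) = 2.
C has 5 columns; by rank–nullity, nullity = 5 − 2 = 3.

3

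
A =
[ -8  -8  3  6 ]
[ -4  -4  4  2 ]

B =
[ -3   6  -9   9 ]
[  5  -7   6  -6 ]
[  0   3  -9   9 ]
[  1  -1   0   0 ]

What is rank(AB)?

First compute AB:
[[-10,  11,  -3,   3],
 [ -6,  14, -24,  24]]
Now row reduce the product.
R2 ← R2 − (3/5)·R1: [0, 37/5, -111/5, 111/5]
2 nonzero rows, so rank(AB) = 2.

2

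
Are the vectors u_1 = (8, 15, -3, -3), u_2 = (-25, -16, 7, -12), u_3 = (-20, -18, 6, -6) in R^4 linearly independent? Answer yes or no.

no

Form the matrix with these vectors as rows and row reduce.
R2 ← R2 + (25/8)·R1: [0, 247/8, -19/8, -171/8]
R3 ← R3 + (5/2)·R1: [0, 39/2, -3/2, -27/2]
R3 ← R3 − (12/19)·R2: [0, 0, 0, 0]
2 nonzero rows, so the 3 vectors span a space of dimension 2.
Since 2 < 3, the vectors are linearly dependent.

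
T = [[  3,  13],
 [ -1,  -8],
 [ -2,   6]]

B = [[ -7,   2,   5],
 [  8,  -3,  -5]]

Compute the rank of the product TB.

2

First compute TB:
[[ 83, -33, -50],
 [-57,  22,  35],
 [ 62, -22, -40]]
Now row reduce the product.
R2 ← R2 + (57/83)·R1: [0, -55/83, 55/83]
R3 ← R3 − (62/83)·R1: [0, 220/83, -220/83]
R3 ← R3 + (4)·R2: [0, 0, 0]
2 nonzero rows, so rank(TB) = 2.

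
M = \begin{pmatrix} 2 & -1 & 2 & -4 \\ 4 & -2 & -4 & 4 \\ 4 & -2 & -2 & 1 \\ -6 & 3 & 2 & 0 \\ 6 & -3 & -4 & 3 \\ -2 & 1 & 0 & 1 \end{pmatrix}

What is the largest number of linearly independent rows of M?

2

Row reduce to echelon form.
R2 ← R2 − (2)·R1: [0, 0, -8, 12]
R3 ← R3 − (2)·R1: [0, 0, -6, 9]
R4 ← R4 + (3)·R1: [0, 0, 8, -12]
R5 ← R5 − (3)·R1: [0, 0, -10, 15]
R6 ← R6 + R1: [0, 0, 2, -3]
R3 ← R3 − (3/4)·R2: [0, 0, 0, 0]
R4 ← R4 + R2: [0, 0, 0, 0]
R5 ← R5 − (5/4)·R2: [0, 0, 0, 0]
R6 ← R6 + (1/4)·R2: [0, 0, 0, 0]
Echelon form has 2 nonzero rows, so rank(M) = 2.
The rank gives the maximum number of linearly independent rows: 2.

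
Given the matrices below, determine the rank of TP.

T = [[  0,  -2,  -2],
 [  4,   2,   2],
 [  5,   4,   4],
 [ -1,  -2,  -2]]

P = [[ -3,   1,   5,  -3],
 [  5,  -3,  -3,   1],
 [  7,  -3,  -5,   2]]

First compute TP:
[[-24,  12,  16,  -6],
 [ 12,  -8,   4,  -6],
 [ 33, -19,  -7,  -3],
 [-21,  11,  11,  -3]]
Now row reduce the product.
R2 ← R2 + (1/2)·R1: [0, -2, 12, -9]
R3 ← R3 + (11/8)·R1: [0, -5/2, 15, -45/4]
R4 ← R4 − (7/8)·R1: [0, 1/2, -3, 9/4]
R3 ← R3 − (5/4)·R2: [0, 0, 0, 0]
R4 ← R4 + (1/4)·R2: [0, 0, 0, 0]
2 nonzero rows, so rank(TP) = 2.

2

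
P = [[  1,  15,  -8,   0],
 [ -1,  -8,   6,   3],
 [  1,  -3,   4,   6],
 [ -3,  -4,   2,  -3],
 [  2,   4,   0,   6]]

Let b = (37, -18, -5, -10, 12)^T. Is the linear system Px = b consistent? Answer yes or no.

yes

Row reduce the augmented matrix [P | b].
R2 ← R2 + R1: [0, 7, -2, 3, 19]
R3 ← R3 − R1: [0, -18, 12, 6, -42]
R4 ← R4 + (3)·R1: [0, 41, -22, -3, 101]
R5 ← R5 − (2)·R1: [0, -26, 16, 6, -62]
R3 ← R3 + (18/7)·R2: [0, 0, 48/7, 96/7, 48/7]
R4 ← R4 − (41/7)·R2: [0, 0, -72/7, -144/7, -72/7]
R5 ← R5 + (26/7)·R2: [0, 0, 60/7, 120/7, 60/7]
R4 ← R4 + (3/2)·R3: [0, 0, 0, 0, 0]
R5 ← R5 − (5/4)·R3: [0, 0, 0, 0, 0]
The echelon form has 3 nonzero rows, and every pivot lies in the first 4 columns, so rank(P) = rank([P|b]) = 3.
The system is consistent.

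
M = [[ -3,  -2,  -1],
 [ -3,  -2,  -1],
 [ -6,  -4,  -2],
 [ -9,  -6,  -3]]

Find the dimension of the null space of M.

2

Row reduce to echelon form.
R2 ← R2 − R1: [0, 0, 0]
R3 ← R3 − (2)·R1: [0, 0, 0]
R4 ← R4 − (3)·R1: [0, 0, 0]
1 nonzero row, so rank(M) = 1.
M has 3 columns; by rank–nullity, nullity = 3 − 1 = 2.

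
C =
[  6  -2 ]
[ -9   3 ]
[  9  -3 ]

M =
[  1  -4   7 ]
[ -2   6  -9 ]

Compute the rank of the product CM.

First compute CM:
[[ 10, -36,  60],
 [-15,  54, -90],
 [ 15, -54,  90]]
Now row reduce the product.
R2 ← R2 + (3/2)·R1: [0, 0, 0]
R3 ← R3 − (3/2)·R1: [0, 0, 0]
1 nonzero row, so rank(CM) = 1.

1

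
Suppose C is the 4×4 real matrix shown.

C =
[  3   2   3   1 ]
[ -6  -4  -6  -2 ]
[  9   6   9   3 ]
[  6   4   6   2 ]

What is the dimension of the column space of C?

Row reduce to echelon form.
R2 ← R2 + (2)·R1: [0, 0, 0, 0]
R3 ← R3 − (3)·R1: [0, 0, 0, 0]
R4 ← R4 − (2)·R1: [0, 0, 0, 0]
Echelon form has 1 nonzero row, so rank(C) = 1.
The column space has dimension equal to the rank: 1.

1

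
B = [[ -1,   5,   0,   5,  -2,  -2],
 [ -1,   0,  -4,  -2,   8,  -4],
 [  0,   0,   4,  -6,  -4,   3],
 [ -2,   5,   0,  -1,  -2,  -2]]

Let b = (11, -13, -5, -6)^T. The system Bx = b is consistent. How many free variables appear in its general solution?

2

Row reduce the augmented matrix [B | b].
R2 ← R2 − R1: [0, -5, -4, -7, 10, -2, -24]
R4 ← R4 − (2)·R1: [0, -5, 0, -11, 2, 2, -28]
R4 ← R4 − R2: [0, 0, 4, -4, -8, 4, -4]
R4 ← R4 − R3: [0, 0, 0, 2, -4, 1, 1]
The echelon form has 4 nonzero rows, and every pivot lies in the first 6 columns, so rank(B) = rank([B|b]) = 4.
The system is consistent.
Free variables = (unknowns) − (rank) = 6 − 4 = 2.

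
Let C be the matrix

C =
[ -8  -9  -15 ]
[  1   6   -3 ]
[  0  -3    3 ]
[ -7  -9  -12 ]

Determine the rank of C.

Row reduce to echelon form.
R2 ← R2 + (1/8)·R1: [0, 39/8, -39/8]
R4 ← R4 − (7/8)·R1: [0, -9/8, 9/8]
R3 ← R3 + (8/13)·R2: [0, 0, 0]
R4 ← R4 + (3/13)·R2: [0, 0, 0]
Echelon form has 2 nonzero rows, so rank(C) = 2.

2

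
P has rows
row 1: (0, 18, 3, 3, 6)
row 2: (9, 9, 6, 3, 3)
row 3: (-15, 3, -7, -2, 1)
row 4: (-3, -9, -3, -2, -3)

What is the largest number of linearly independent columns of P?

Row reduce to echelon form.
Swap R1 ↔ R2
R3 ← R3 + (5/3)·R1: [0, 18, 3, 3, 6]
R4 ← R4 + (1/3)·R1: [0, -6, -1, -1, -2]
R3 ← R3 − R2: [0, 0, 0, 0, 0]
R4 ← R4 + (1/3)·R2: [0, 0, 0, 0, 0]
Echelon form has 2 nonzero rows, so rank(P) = 2.
The rank gives the maximum number of linearly independent columns: 2.

2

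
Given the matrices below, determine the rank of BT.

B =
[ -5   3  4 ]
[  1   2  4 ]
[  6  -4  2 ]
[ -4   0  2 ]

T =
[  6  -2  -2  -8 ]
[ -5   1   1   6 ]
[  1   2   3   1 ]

First compute BT:
[[-41,  21,  25,  62],
 [  0,   8,  12,   8],
 [ 58, -12, -10, -70],
 [-22,  12,  14,  34]]
Now row reduce the product.
R3 ← R3 + (58/41)·R1: [0, 726/41, 1040/41, 726/41]
R4 ← R4 − (22/41)·R1: [0, 30/41, 24/41, 30/41]
R3 ← R3 − (363/164)·R2: [0, 0, -49/41, 0]
R4 ← R4 − (15/164)·R2: [0, 0, -21/41, 0]
R4 ← R4 − (3/7)·R3: [0, 0, 0, 0]
3 nonzero rows, so rank(BT) = 3.

3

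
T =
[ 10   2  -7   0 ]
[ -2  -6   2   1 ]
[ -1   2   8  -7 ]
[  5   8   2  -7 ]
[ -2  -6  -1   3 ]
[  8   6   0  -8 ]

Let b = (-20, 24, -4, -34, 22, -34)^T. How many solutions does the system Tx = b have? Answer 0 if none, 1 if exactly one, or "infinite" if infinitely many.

1

Row reduce the augmented matrix [T | b].
R2 ← R2 + (1/5)·R1: [0, -28/5, 3/5, 1, 20]
R3 ← R3 + (1/10)·R1: [0, 11/5, 73/10, -7, -6]
R4 ← R4 − (1/2)·R1: [0, 7, 11/2, -7, -24]
R5 ← R5 + (1/5)·R1: [0, -28/5, -12/5, 3, 18]
R6 ← R6 − (4/5)·R1: [0, 22/5, 28/5, -8, -18]
R3 ← R3 + (11/28)·R2: [0, 0, 211/28, -185/28, 13/7]
R4 ← R4 + (5/4)·R2: [0, 0, 25/4, -23/4, 1]
R5 ← R5 − R2: [0, 0, -3, 2, -2]
R6 ← R6 + (11/14)·R2: [0, 0, 85/14, -101/14, -16/7]
R4 ← R4 − (175/211)·R3: [0, 0, 0, -57/211, -114/211]
R5 ← R5 + (84/211)·R3: [0, 0, 0, -133/211, -266/211]
R6 ← R6 − (170/211)·R3: [0, 0, 0, -399/211, -798/211]
R5 ← R5 − (7/3)·R4: [0, 0, 0, 0, 0]
R6 ← R6 − (7)·R4: [0, 0, 0, 0, 0]
The echelon form has 4 nonzero rows, and every pivot lies in the first 4 columns, so rank(T) = rank([T|b]) = 4.
The system is consistent.
rank = 4 = number of unknowns, so the solution is unique.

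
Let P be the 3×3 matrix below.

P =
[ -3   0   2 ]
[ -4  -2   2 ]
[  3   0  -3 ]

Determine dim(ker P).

Row reduce to echelon form.
R2 ← R2 − (4/3)·R1: [0, -2, -2/3]
R3 ← R3 + R1: [0, 0, -1]
3 nonzero rows, so rank(P) = 3.
P has 3 columns; by rank–nullity, nullity = 3 − 3 = 0.

0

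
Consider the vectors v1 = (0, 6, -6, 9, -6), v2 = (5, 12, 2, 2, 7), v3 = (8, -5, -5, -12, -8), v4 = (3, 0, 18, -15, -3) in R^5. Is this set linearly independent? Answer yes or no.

yes

Form the matrix with these vectors as rows and row reduce.
Swap R1 ↔ R2
R3 ← R3 − (8/5)·R1: [0, -121/5, -41/5, -76/5, -96/5]
R4 ← R4 − (3/5)·R1: [0, -36/5, 84/5, -81/5, -36/5]
R3 ← R3 + (121/30)·R2: [0, 0, -162/5, 211/10, -217/5]
R4 ← R4 + (6/5)·R2: [0, 0, 48/5, -27/5, -72/5]
R4 ← R4 + (8/27)·R3: [0, 0, 0, 23/27, -736/27]
4 nonzero rows, so the 4 vectors span a space of dimension 4.
Since 4 = 4, the vectors are linearly independent.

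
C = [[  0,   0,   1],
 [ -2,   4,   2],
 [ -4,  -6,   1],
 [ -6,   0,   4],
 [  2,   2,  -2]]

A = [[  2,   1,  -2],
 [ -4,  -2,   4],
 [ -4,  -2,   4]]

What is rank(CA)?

1

First compute CA:
[[ -4,  -2,   4],
 [-28, -14,  28],
 [ 12,   6, -12],
 [-28, -14,  28],
 [  4,   2,  -4]]
Now row reduce the product.
R2 ← R2 − (7)·R1: [0, 0, 0]
R3 ← R3 + (3)·R1: [0, 0, 0]
R4 ← R4 − (7)·R1: [0, 0, 0]
R5 ← R5 + R1: [0, 0, 0]
1 nonzero row, so rank(CA) = 1.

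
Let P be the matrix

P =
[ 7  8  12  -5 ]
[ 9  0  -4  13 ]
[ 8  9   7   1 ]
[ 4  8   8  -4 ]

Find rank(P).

3

Row reduce to echelon form.
R2 ← R2 − (9/7)·R1: [0, -72/7, -136/7, 136/7]
R3 ← R3 − (8/7)·R1: [0, -1/7, -47/7, 47/7]
R4 ← R4 − (4/7)·R1: [0, 24/7, 8/7, -8/7]
R3 ← R3 − (1/72)·R2: [0, 0, -58/9, 58/9]
R4 ← R4 + (1/3)·R2: [0, 0, -16/3, 16/3]
R4 ← R4 − (24/29)·R3: [0, 0, 0, 0]
Echelon form has 3 nonzero rows, so rank(P) = 3.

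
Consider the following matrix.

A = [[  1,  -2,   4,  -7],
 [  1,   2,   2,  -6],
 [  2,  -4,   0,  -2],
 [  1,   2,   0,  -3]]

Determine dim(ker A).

1

Row reduce to echelon form.
R2 ← R2 − R1: [0, 4, -2, 1]
R3 ← R3 − (2)·R1: [0, 0, -8, 12]
R4 ← R4 − R1: [0, 4, -4, 4]
R4 ← R4 − R2: [0, 0, -2, 3]
R4 ← R4 − (1/4)·R3: [0, 0, 0, 0]
3 nonzero rows, so rank(A) = 3.
A has 4 columns; by rank–nullity, nullity = 4 − 3 = 1.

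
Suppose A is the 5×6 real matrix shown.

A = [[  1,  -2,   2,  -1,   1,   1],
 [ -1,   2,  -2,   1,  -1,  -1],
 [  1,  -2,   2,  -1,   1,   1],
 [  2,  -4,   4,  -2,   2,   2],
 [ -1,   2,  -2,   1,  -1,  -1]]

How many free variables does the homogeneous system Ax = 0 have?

Row reduce to echelon form.
R2 ← R2 + R1: [0, 0, 0, 0, 0, 0]
R3 ← R3 − R1: [0, 0, 0, 0, 0, 0]
R4 ← R4 − (2)·R1: [0, 0, 0, 0, 0, 0]
R5 ← R5 + R1: [0, 0, 0, 0, 0, 0]
1 nonzero row, so rank(A) = 1.
A has 6 columns; by rank–nullity, nullity = 6 − 1 = 5.

5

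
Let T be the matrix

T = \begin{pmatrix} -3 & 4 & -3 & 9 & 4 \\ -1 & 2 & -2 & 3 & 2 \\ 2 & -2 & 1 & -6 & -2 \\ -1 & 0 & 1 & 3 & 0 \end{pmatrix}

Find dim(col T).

Row reduce to echelon form.
R2 ← R2 − (1/3)·R1: [0, 2/3, -1, 0, 2/3]
R3 ← R3 + (2/3)·R1: [0, 2/3, -1, 0, 2/3]
R4 ← R4 − (1/3)·R1: [0, -4/3, 2, 0, -4/3]
R3 ← R3 − R2: [0, 0, 0, 0, 0]
R4 ← R4 + (2)·R2: [0, 0, 0, 0, 0]
Echelon form has 2 nonzero rows, so rank(T) = 2.
The column space has dimension equal to the rank: 2.

2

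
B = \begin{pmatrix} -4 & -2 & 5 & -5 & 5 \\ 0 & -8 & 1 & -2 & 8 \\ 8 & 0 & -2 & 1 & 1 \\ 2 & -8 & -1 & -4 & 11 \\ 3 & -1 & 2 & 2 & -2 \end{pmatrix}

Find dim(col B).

Row reduce to echelon form.
R3 ← R3 + (2)·R1: [0, -4, 8, -9, 11]
R4 ← R4 + (1/2)·R1: [0, -9, 3/2, -13/2, 27/2]
R5 ← R5 + (3/4)·R1: [0, -5/2, 23/4, -7/4, 7/4]
R3 ← R3 − (1/2)·R2: [0, 0, 15/2, -8, 7]
R4 ← R4 − (9/8)·R2: [0, 0, 3/8, -17/4, 9/2]
R5 ← R5 − (5/16)·R2: [0, 0, 87/16, -9/8, -3/4]
R4 ← R4 − (1/20)·R3: [0, 0, 0, -77/20, 83/20]
R5 ← R5 − (29/40)·R3: [0, 0, 0, 187/40, -233/40]
R5 ← R5 + (17/14)·R4: [0, 0, 0, 0, -11/14]
Echelon form has 5 nonzero rows, so rank(B) = 5.
The column space has dimension equal to the rank: 5.

5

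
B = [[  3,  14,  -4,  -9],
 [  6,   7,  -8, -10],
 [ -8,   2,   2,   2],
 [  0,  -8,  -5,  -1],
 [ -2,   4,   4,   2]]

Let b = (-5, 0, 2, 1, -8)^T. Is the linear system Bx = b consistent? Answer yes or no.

no

Row reduce the augmented matrix [B | b].
R2 ← R2 − (2)·R1: [0, -21, 0, 8, 10]
R3 ← R3 + (8/3)·R1: [0, 118/3, -26/3, -22, -34/3]
R5 ← R5 + (2/3)·R1: [0, 40/3, 4/3, -4, -34/3]
R3 ← R3 + (118/63)·R2: [0, 0, -26/3, -442/63, 466/63]
R4 ← R4 − (8/21)·R2: [0, 0, -5, -85/21, -59/21]
R5 ← R5 + (40/63)·R2: [0, 0, 4/3, 68/63, -314/63]
R4 ← R4 − (15/26)·R3: [0, 0, 0, 0, -92/13]
R5 ← R5 + (2/13)·R3: [0, 0, 0, 0, -50/13]
R5 ← R5 − (25/46)·R4: [0, 0, 0, 0, 0]
The echelon form has 4 nonzero rows; the last pivot sits in the augmented column, so rank(B) = 3 but rank([B|b]) = 4.
Since the ranks differ, the system is inconsistent.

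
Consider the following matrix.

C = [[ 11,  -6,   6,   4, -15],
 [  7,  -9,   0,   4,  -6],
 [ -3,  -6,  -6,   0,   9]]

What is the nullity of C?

2

Row reduce to echelon form.
R2 ← R2 − (7/11)·R1: [0, -57/11, -42/11, 16/11, 39/11]
R3 ← R3 + (3/11)·R1: [0, -84/11, -48/11, 12/11, 54/11]
R3 ← R3 − (28/19)·R2: [0, 0, 24/19, -20/19, -6/19]
3 nonzero rows, so rank(C) = 3.
C has 5 columns; by rank–nullity, nullity = 5 − 3 = 2.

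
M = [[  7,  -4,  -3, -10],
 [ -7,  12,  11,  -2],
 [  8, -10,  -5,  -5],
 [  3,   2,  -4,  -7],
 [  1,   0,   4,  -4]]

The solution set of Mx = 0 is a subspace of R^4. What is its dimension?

1

Row reduce to echelon form.
R2 ← R2 + R1: [0, 8, 8, -12]
R3 ← R3 − (8/7)·R1: [0, -38/7, -11/7, 45/7]
R4 ← R4 − (3/7)·R1: [0, 26/7, -19/7, -19/7]
R5 ← R5 − (1/7)·R1: [0, 4/7, 31/7, -18/7]
R3 ← R3 + (19/28)·R2: [0, 0, 27/7, -12/7]
R4 ← R4 − (13/28)·R2: [0, 0, -45/7, 20/7]
R5 ← R5 − (1/14)·R2: [0, 0, 27/7, -12/7]
R4 ← R4 + (5/3)·R3: [0, 0, 0, 0]
R5 ← R5 − R3: [0, 0, 0, 0]
3 nonzero rows, so rank(M) = 3.
M has 4 columns; by rank–nullity, nullity = 4 − 3 = 1.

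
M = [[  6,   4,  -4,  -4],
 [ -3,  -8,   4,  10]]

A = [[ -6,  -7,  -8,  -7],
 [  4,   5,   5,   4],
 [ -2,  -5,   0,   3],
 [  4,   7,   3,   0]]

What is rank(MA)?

2

First compute MA:
[[-28, -30, -40, -38],
 [ 18,  31,  14,   1]]
Now row reduce the product.
R2 ← R2 + (9/14)·R1: [0, 82/7, -82/7, -164/7]
2 nonzero rows, so rank(MA) = 2.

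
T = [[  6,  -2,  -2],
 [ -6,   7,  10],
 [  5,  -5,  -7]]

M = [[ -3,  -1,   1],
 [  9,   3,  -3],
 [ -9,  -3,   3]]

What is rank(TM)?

First compute TM:
[[-18,  -6,   6],
 [ -9,  -3,   3],
 [  3,   1,  -1]]
Now row reduce the product.
R2 ← R2 − (1/2)·R1: [0, 0, 0]
R3 ← R3 + (1/6)·R1: [0, 0, 0]
1 nonzero row, so rank(TM) = 1.

1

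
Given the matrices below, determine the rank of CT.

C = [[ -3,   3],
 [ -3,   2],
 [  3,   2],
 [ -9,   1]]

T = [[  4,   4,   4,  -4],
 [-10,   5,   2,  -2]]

First compute CT:
[[-42,   3,  -6,   6],
 [-32,  -2,  -8,   8],
 [ -8,  22,  16, -16],
 [-46, -31, -34,  34]]
Now row reduce the product.
R2 ← R2 − (16/21)·R1: [0, -30/7, -24/7, 24/7]
R3 ← R3 − (4/21)·R1: [0, 150/7, 120/7, -120/7]
R4 ← R4 − (23/21)·R1: [0, -240/7, -192/7, 192/7]
R3 ← R3 + (5)·R2: [0, 0, 0, 0]
R4 ← R4 − (8)·R2: [0, 0, 0, 0]
2 nonzero rows, so rank(CT) = 2.

2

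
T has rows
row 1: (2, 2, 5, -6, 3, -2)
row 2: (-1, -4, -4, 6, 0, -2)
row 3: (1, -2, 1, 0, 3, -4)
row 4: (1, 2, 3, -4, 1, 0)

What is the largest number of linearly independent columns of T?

2

Row reduce to echelon form.
R2 ← R2 + (1/2)·R1: [0, -3, -3/2, 3, 3/2, -3]
R3 ← R3 − (1/2)·R1: [0, -3, -3/2, 3, 3/2, -3]
R4 ← R4 − (1/2)·R1: [0, 1, 1/2, -1, -1/2, 1]
R3 ← R3 − R2: [0, 0, 0, 0, 0, 0]
R4 ← R4 + (1/3)·R2: [0, 0, 0, 0, 0, 0]
Echelon form has 2 nonzero rows, so rank(T) = 2.
The rank gives the maximum number of linearly independent columns: 2.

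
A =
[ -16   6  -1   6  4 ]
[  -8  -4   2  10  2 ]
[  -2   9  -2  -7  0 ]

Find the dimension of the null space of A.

2

Row reduce to echelon form.
R2 ← R2 − (1/2)·R1: [0, -7, 5/2, 7, 0]
R3 ← R3 − (1/8)·R1: [0, 33/4, -15/8, -31/4, -1/2]
R3 ← R3 + (33/28)·R2: [0, 0, 15/14, 1/2, -1/2]
3 nonzero rows, so rank(A) = 3.
A has 5 columns; by rank–nullity, nullity = 5 − 3 = 2.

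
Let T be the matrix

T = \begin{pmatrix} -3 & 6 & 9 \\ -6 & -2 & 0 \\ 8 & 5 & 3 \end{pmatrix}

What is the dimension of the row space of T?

Row reduce to echelon form.
R2 ← R2 − (2)·R1: [0, -14, -18]
R3 ← R3 + (8/3)·R1: [0, 21, 27]
R3 ← R3 + (3/2)·R2: [0, 0, 0]
Echelon form has 2 nonzero rows, so rank(T) = 2.
The row space has dimension equal to the rank: 2.

2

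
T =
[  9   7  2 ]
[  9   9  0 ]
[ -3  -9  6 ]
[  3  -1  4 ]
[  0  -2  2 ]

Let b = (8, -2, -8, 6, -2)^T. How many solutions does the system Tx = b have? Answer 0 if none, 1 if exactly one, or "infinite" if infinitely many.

Row reduce the augmented matrix [T | b].
R2 ← R2 − R1: [0, 2, -2, -10]
R3 ← R3 + (1/3)·R1: [0, -20/3, 20/3, -16/3]
R4 ← R4 − (1/3)·R1: [0, -10/3, 10/3, 10/3]
R3 ← R3 + (10/3)·R2: [0, 0, 0, -116/3]
R4 ← R4 + (5/3)·R2: [0, 0, 0, -40/3]
R5 ← R5 + R2: [0, 0, 0, -12]
R4 ← R4 − (10/29)·R3: [0, 0, 0, 0]
R5 ← R5 − (9/29)·R3: [0, 0, 0, 0]
The echelon form has 3 nonzero rows; the last pivot sits in the augmented column, so rank(T) = 2 but rank([T|b]) = 3.
Since the ranks differ, the system is inconsistent.
It has no solutions.

0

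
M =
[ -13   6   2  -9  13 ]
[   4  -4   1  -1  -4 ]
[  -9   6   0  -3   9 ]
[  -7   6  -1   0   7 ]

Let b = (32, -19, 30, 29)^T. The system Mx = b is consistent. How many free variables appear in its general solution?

Row reduce the augmented matrix [M | b].
R2 ← R2 + (4/13)·R1: [0, -28/13, 21/13, -49/13, 0, -119/13]
R3 ← R3 − (9/13)·R1: [0, 24/13, -18/13, 42/13, 0, 102/13]
R4 ← R4 − (7/13)·R1: [0, 36/13, -27/13, 63/13, 0, 153/13]
R3 ← R3 + (6/7)·R2: [0, 0, 0, 0, 0, 0]
R4 ← R4 + (9/7)·R2: [0, 0, 0, 0, 0, 0]
The echelon form has 2 nonzero rows, and every pivot lies in the first 5 columns, so rank(M) = rank([M|b]) = 2.
The system is consistent.
Free variables = (unknowns) − (rank) = 5 − 2 = 3.

3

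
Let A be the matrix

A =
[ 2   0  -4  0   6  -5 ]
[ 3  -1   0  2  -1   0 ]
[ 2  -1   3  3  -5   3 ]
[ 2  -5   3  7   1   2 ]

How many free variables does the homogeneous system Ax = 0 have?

2

Row reduce to echelon form.
R2 ← R2 − (3/2)·R1: [0, -1, 6, 2, -10, 15/2]
R3 ← R3 − R1: [0, -1, 7, 3, -11, 8]
R4 ← R4 − R1: [0, -5, 7, 7, -5, 7]
R3 ← R3 − R2: [0, 0, 1, 1, -1, 1/2]
R4 ← R4 − (5)·R2: [0, 0, -23, -3, 45, -61/2]
R4 ← R4 + (23)·R3: [0, 0, 0, 20, 22, -19]
4 nonzero rows, so rank(A) = 4.
A has 6 columns; by rank–nullity, nullity = 6 − 4 = 2.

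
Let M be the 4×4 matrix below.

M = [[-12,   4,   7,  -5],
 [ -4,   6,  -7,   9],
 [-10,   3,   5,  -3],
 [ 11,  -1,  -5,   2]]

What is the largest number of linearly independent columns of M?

3

Row reduce to echelon form.
R2 ← R2 − (1/3)·R1: [0, 14/3, -28/3, 32/3]
R3 ← R3 − (5/6)·R1: [0, -1/3, -5/6, 7/6]
R4 ← R4 + (11/12)·R1: [0, 8/3, 17/12, -31/12]
R3 ← R3 + (1/14)·R2: [0, 0, -3/2, 27/14]
R4 ← R4 − (4/7)·R2: [0, 0, 27/4, -243/28]
R4 ← R4 + (9/2)·R3: [0, 0, 0, 0]
Echelon form has 3 nonzero rows, so rank(M) = 3.
The rank gives the maximum number of linearly independent columns: 3.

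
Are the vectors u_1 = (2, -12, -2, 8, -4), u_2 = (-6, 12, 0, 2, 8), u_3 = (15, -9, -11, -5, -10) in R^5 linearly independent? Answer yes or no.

Form the matrix with these vectors as rows and row reduce.
R2 ← R2 + (3)·R1: [0, -24, -6, 26, -4]
R3 ← R3 − (15/2)·R1: [0, 81, 4, -65, 20]
R3 ← R3 + (27/8)·R2: [0, 0, -65/4, 91/4, 13/2]
3 nonzero rows, so the 3 vectors span a space of dimension 3.
Since 3 = 3, the vectors are linearly independent.

yes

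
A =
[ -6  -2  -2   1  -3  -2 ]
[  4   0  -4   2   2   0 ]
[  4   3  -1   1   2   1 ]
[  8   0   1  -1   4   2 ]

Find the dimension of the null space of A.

3

Row reduce to echelon form.
R2 ← R2 + (2/3)·R1: [0, -4/3, -16/3, 8/3, 0, -4/3]
R3 ← R3 + (2/3)·R1: [0, 5/3, -7/3, 5/3, 0, -1/3]
R4 ← R4 + (4/3)·R1: [0, -8/3, -5/3, 1/3, 0, -2/3]
R3 ← R3 + (5/4)·R2: [0, 0, -9, 5, 0, -2]
R4 ← R4 − (2)·R2: [0, 0, 9, -5, 0, 2]
R4 ← R4 + R3: [0, 0, 0, 0, 0, 0]
3 nonzero rows, so rank(A) = 3.
A has 6 columns; by rank–nullity, nullity = 6 − 3 = 3.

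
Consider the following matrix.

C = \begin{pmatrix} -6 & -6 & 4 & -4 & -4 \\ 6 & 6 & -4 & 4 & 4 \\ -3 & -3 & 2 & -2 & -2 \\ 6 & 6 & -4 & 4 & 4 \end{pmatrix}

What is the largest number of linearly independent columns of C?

1

Row reduce to echelon form.
R2 ← R2 + R1: [0, 0, 0, 0, 0]
R3 ← R3 − (1/2)·R1: [0, 0, 0, 0, 0]
R4 ← R4 + R1: [0, 0, 0, 0, 0]
Echelon form has 1 nonzero row, so rank(C) = 1.
The rank gives the maximum number of linearly independent columns: 1.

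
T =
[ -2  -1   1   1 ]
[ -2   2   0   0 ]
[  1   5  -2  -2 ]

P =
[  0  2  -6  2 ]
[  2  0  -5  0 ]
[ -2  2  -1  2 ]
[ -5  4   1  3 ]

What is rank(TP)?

First compute TP:
[[ -9,   2,  17,   1],
 [  4,  -4,   2,  -4],
 [ 24, -10, -31,  -8]]
Now row reduce the product.
R2 ← R2 + (4/9)·R1: [0, -28/9, 86/9, -32/9]
R3 ← R3 + (8/3)·R1: [0, -14/3, 43/3, -16/3]
R3 ← R3 − (3/2)·R2: [0, 0, 0, 0]
2 nonzero rows, so rank(TP) = 2.

2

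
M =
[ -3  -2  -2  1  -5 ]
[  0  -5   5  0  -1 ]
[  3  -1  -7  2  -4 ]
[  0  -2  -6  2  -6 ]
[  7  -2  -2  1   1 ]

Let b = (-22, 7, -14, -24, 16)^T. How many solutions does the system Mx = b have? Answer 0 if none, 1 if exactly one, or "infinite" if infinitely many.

infinite

Row reduce the augmented matrix [M | b].
R3 ← R3 + R1: [0, -3, -9, 3, -9, -36]
R5 ← R5 + (7/3)·R1: [0, -20/3, -20/3, 10/3, -32/3, -106/3]
R3 ← R3 − (3/5)·R2: [0, 0, -12, 3, -42/5, -201/5]
R4 ← R4 − (2/5)·R2: [0, 0, -8, 2, -28/5, -134/5]
R5 ← R5 − (4/3)·R2: [0, 0, -40/3, 10/3, -28/3, -134/3]
R4 ← R4 − (2/3)·R3: [0, 0, 0, 0, 0, 0]
R5 ← R5 − (10/9)·R3: [0, 0, 0, 0, 0, 0]
The echelon form has 3 nonzero rows, and every pivot lies in the first 5 columns, so rank(M) = rank([M|b]) = 3.
The system is consistent.
rank = 3 < 5 unknowns, so there are infinitely many solutions.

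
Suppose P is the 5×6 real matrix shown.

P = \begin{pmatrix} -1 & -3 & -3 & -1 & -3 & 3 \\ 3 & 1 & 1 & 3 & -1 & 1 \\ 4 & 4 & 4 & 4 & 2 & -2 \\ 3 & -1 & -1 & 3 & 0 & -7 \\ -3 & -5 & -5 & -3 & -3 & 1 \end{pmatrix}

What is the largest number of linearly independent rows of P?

Row reduce to echelon form.
R2 ← R2 + (3)·R1: [0, -8, -8, 0, -10, 10]
R3 ← R3 + (4)·R1: [0, -8, -8, 0, -10, 10]
R4 ← R4 + (3)·R1: [0, -10, -10, 0, -9, 2]
R5 ← R5 − (3)·R1: [0, 4, 4, 0, 6, -8]
R3 ← R3 − R2: [0, 0, 0, 0, 0, 0]
R4 ← R4 − (5/4)·R2: [0, 0, 0, 0, 7/2, -21/2]
R5 ← R5 + (1/2)·R2: [0, 0, 0, 0, 1, -3]
Swap R3 ↔ R4
R5 ← R5 − (2/7)·R3: [0, 0, 0, 0, 0, 0]
Echelon form has 3 nonzero rows, so rank(P) = 3.
The rank gives the maximum number of linearly independent rows: 3.

3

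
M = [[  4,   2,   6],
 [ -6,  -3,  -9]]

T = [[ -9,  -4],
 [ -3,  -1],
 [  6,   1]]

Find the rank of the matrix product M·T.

First compute MT:
[[ -6, -12],
 [  9,  18]]
Now row reduce the product.
R2 ← R2 + (3/2)·R1: [0, 0]
1 nonzero row, so rank(MT) = 1.

1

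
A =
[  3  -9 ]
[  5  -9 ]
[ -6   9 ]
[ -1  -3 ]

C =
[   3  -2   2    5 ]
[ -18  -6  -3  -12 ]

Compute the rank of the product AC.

First compute AC:
[[171,  48,  33, 123],
 [177,  44,  37, 133],
 [-180, -42, -39, -138],
 [ 51,  20,   7,  31]]
Now row reduce the product.
R2 ← R2 − (59/57)·R1: [0, -108/19, 54/19, 108/19]
R3 ← R3 + (20/19)·R1: [0, 162/19, -81/19, -162/19]
R4 ← R4 − (17/57)·R1: [0, 108/19, -54/19, -108/19]
R3 ← R3 + (3/2)·R2: [0, 0, 0, 0]
R4 ← R4 + R2: [0, 0, 0, 0]
2 nonzero rows, so rank(AC) = 2.

2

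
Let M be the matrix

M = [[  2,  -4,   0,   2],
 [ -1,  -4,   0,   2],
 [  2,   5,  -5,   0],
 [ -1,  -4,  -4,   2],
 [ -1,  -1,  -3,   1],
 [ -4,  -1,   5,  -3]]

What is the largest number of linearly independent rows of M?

Row reduce to echelon form.
R2 ← R2 + (1/2)·R1: [0, -6, 0, 3]
R3 ← R3 − R1: [0, 9, -5, -2]
R4 ← R4 + (1/2)·R1: [0, -6, -4, 3]
R5 ← R5 + (1/2)·R1: [0, -3, -3, 2]
R6 ← R6 + (2)·R1: [0, -9, 5, 1]
R3 ← R3 + (3/2)·R2: [0, 0, -5, 5/2]
R4 ← R4 − R2: [0, 0, -4, 0]
R5 ← R5 − (1/2)·R2: [0, 0, -3, 1/2]
R6 ← R6 − (3/2)·R2: [0, 0, 5, -7/2]
R4 ← R4 − (4/5)·R3: [0, 0, 0, -2]
R5 ← R5 − (3/5)·R3: [0, 0, 0, -1]
R6 ← R6 + R3: [0, 0, 0, -1]
R5 ← R5 − (1/2)·R4: [0, 0, 0, 0]
R6 ← R6 − (1/2)·R4: [0, 0, 0, 0]
Echelon form has 4 nonzero rows, so rank(M) = 4.
The rank gives the maximum number of linearly independent rows: 4.

4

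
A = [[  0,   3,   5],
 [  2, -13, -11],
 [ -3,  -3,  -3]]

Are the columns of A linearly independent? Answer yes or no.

yes

Row reduce A to echelon form.
Swap R1 ↔ R2
R3 ← R3 + (3/2)·R1: [0, -45/2, -39/2]
R3 ← R3 + (15/2)·R2: [0, 0, 18]
3 pivots among 3 columns.
Every column is a pivot column, so the columns are linearly independent.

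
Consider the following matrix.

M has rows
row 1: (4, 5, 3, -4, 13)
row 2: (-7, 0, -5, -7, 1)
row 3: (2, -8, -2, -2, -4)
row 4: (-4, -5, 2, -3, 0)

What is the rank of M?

4

Row reduce to echelon form.
R2 ← R2 + (7/4)·R1: [0, 35/4, 1/4, -14, 95/4]
R3 ← R3 − (1/2)·R1: [0, -21/2, -7/2, 0, -21/2]
R4 ← R4 + R1: [0, 0, 5, -7, 13]
R3 ← R3 + (6/5)·R2: [0, 0, -16/5, -84/5, 18]
R4 ← R4 + (25/16)·R3: [0, 0, 0, -133/4, 329/8]
Echelon form has 4 nonzero rows, so rank(M) = 4.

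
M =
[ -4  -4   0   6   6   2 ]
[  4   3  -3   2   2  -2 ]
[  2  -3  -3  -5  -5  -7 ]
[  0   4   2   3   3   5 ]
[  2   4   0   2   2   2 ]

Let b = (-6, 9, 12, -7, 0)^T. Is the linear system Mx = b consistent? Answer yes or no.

Row reduce the augmented matrix [M | b].
R2 ← R2 + R1: [0, -1, -3, 8, 8, 0, 3]
R3 ← R3 + (1/2)·R1: [0, -5, -3, -2, -2, -6, 9]
R5 ← R5 + (1/2)·R1: [0, 2, 0, 5, 5, 3, -3]
R3 ← R3 − (5)·R2: [0, 0, 12, -42, -42, -6, -6]
R4 ← R4 + (4)·R2: [0, 0, -10, 35, 35, 5, 5]
R5 ← R5 + (2)·R2: [0, 0, -6, 21, 21, 3, 3]
R4 ← R4 + (5/6)·R3: [0, 0, 0, 0, 0, 0, 0]
R5 ← R5 + (1/2)·R3: [0, 0, 0, 0, 0, 0, 0]
The echelon form has 3 nonzero rows, and every pivot lies in the first 6 columns, so rank(M) = rank([M|b]) = 3.
The system is consistent.

yes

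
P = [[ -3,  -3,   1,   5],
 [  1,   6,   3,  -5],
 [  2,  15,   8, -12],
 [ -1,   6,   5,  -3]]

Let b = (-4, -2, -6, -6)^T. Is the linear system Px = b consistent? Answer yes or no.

yes

Row reduce the augmented matrix [P | b].
R2 ← R2 + (1/3)·R1: [0, 5, 10/3, -10/3, -10/3]
R3 ← R3 + (2/3)·R1: [0, 13, 26/3, -26/3, -26/3]
R4 ← R4 − (1/3)·R1: [0, 7, 14/3, -14/3, -14/3]
R3 ← R3 − (13/5)·R2: [0, 0, 0, 0, 0]
R4 ← R4 − (7/5)·R2: [0, 0, 0, 0, 0]
The echelon form has 2 nonzero rows, and every pivot lies in the first 4 columns, so rank(P) = rank([P|b]) = 2.
The system is consistent.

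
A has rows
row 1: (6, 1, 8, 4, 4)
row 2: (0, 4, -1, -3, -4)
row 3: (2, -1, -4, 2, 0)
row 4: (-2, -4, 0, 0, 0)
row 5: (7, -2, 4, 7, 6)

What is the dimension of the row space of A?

4

Row reduce to echelon form.
R3 ← R3 − (1/3)·R1: [0, -4/3, -20/3, 2/3, -4/3]
R4 ← R4 + (1/3)·R1: [0, -11/3, 8/3, 4/3, 4/3]
R5 ← R5 − (7/6)·R1: [0, -19/6, -16/3, 7/3, 4/3]
R3 ← R3 + (1/3)·R2: [0, 0, -7, -1/3, -8/3]
R4 ← R4 + (11/12)·R2: [0, 0, 7/4, -17/12, -7/3]
R5 ← R5 + (19/24)·R2: [0, 0, -49/8, -1/24, -11/6]
R4 ← R4 + (1/4)·R3: [0, 0, 0, -3/2, -3]
R5 ← R5 − (7/8)·R3: [0, 0, 0, 1/4, 1/2]
R5 ← R5 + (1/6)·R4: [0, 0, 0, 0, 0]
Echelon form has 4 nonzero rows, so rank(A) = 4.
The row space has dimension equal to the rank: 4.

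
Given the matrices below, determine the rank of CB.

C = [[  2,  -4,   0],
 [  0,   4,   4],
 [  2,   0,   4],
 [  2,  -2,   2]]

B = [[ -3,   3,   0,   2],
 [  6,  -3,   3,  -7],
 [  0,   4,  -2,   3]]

2

First compute CB:
[[-30,  18, -12,  32],
 [ 24,   4,   4, -16],
 [ -6,  22,  -8,  16],
 [-18,  20, -10,  24]]
Now row reduce the product.
R2 ← R2 + (4/5)·R1: [0, 92/5, -28/5, 48/5]
R3 ← R3 − (1/5)·R1: [0, 92/5, -28/5, 48/5]
R4 ← R4 − (3/5)·R1: [0, 46/5, -14/5, 24/5]
R3 ← R3 − R2: [0, 0, 0, 0]
R4 ← R4 − (1/2)·R2: [0, 0, 0, 0]
2 nonzero rows, so rank(CB) = 2.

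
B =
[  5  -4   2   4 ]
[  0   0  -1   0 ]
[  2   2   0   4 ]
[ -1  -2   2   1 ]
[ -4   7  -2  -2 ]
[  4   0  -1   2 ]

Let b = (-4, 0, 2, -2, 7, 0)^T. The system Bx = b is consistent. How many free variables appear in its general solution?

0

Row reduce the augmented matrix [B | b].
R3 ← R3 − (2/5)·R1: [0, 18/5, -4/5, 12/5, 18/5]
R4 ← R4 + (1/5)·R1: [0, -14/5, 12/5, 9/5, -14/5]
R5 ← R5 + (4/5)·R1: [0, 19/5, -2/5, 6/5, 19/5]
R6 ← R6 − (4/5)·R1: [0, 16/5, -13/5, -6/5, 16/5]
Swap R2 ↔ R3
R4 ← R4 + (7/9)·R2: [0, 0, 16/9, 11/3, 0]
R5 ← R5 − (19/18)·R2: [0, 0, 4/9, -4/3, 0]
R6 ← R6 − (8/9)·R2: [0, 0, -17/9, -10/3, 0]
R4 ← R4 + (16/9)·R3: [0, 0, 0, 11/3, 0]
R5 ← R5 + (4/9)·R3: [0, 0, 0, -4/3, 0]
R6 ← R6 − (17/9)·R3: [0, 0, 0, -10/3, 0]
R5 ← R5 + (4/11)·R4: [0, 0, 0, 0, 0]
R6 ← R6 + (10/11)·R4: [0, 0, 0, 0, 0]
The echelon form has 4 nonzero rows, and every pivot lies in the first 4 columns, so rank(B) = rank([B|b]) = 4.
The system is consistent.
Free variables = (unknowns) − (rank) = 4 − 4 = 0.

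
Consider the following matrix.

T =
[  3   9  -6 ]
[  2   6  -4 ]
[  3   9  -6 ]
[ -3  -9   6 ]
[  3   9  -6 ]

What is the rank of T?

Row reduce to echelon form.
R2 ← R2 − (2/3)·R1: [0, 0, 0]
R3 ← R3 − R1: [0, 0, 0]
R4 ← R4 + R1: [0, 0, 0]
R5 ← R5 − R1: [0, 0, 0]
Echelon form has 1 nonzero row, so rank(T) = 1.

1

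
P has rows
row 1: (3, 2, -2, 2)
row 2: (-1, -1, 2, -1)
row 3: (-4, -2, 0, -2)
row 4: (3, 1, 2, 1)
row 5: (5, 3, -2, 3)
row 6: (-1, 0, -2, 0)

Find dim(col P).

2

Row reduce to echelon form.
R2 ← R2 + (1/3)·R1: [0, -1/3, 4/3, -1/3]
R3 ← R3 + (4/3)·R1: [0, 2/3, -8/3, 2/3]
R4 ← R4 − R1: [0, -1, 4, -1]
R5 ← R5 − (5/3)·R1: [0, -1/3, 4/3, -1/3]
R6 ← R6 + (1/3)·R1: [0, 2/3, -8/3, 2/3]
R3 ← R3 + (2)·R2: [0, 0, 0, 0]
R4 ← R4 − (3)·R2: [0, 0, 0, 0]
R5 ← R5 − R2: [0, 0, 0, 0]
R6 ← R6 + (2)·R2: [0, 0, 0, 0]
Echelon form has 2 nonzero rows, so rank(P) = 2.
The column space has dimension equal to the rank: 2.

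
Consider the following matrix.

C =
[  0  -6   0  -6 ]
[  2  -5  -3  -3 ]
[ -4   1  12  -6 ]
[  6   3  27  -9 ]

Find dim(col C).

Row reduce to echelon form.
Swap R1 ↔ R2
R3 ← R3 + (2)·R1: [0, -9, 6, -12]
R4 ← R4 − (3)·R1: [0, 18, 36, 0]
R3 ← R3 − (3/2)·R2: [0, 0, 6, -3]
R4 ← R4 + (3)·R2: [0, 0, 36, -18]
R4 ← R4 − (6)·R3: [0, 0, 0, 0]
Echelon form has 3 nonzero rows, so rank(C) = 3.
The column space has dimension equal to the rank: 3.

3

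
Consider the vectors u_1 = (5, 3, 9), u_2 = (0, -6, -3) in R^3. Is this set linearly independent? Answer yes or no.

yes

Form the matrix with these vectors as rows and row reduce.
2 nonzero rows, so the 2 vectors span a space of dimension 2.
Since 2 = 2, the vectors are linearly independent.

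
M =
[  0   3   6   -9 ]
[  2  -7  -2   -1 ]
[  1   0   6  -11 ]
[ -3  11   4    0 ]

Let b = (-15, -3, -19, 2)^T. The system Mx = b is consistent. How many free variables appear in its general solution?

2

Row reduce the augmented matrix [M | b].
Swap R1 ↔ R2
R3 ← R3 − (1/2)·R1: [0, 7/2, 7, -21/2, -35/2]
R4 ← R4 + (3/2)·R1: [0, 1/2, 1, -3/2, -5/2]
R3 ← R3 − (7/6)·R2: [0, 0, 0, 0, 0]
R4 ← R4 − (1/6)·R2: [0, 0, 0, 0, 0]
The echelon form has 2 nonzero rows, and every pivot lies in the first 4 columns, so rank(M) = rank([M|b]) = 2.
The system is consistent.
Free variables = (unknowns) − (rank) = 4 − 2 = 2.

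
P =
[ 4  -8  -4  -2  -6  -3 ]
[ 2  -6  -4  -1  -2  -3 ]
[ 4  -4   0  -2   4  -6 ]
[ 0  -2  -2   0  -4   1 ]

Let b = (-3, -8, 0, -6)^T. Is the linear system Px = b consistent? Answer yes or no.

no

Row reduce the augmented matrix [P | b].
R2 ← R2 − (1/2)·R1: [0, -2, -2, 0, 1, -3/2, -13/2]
R3 ← R3 − R1: [0, 4, 4, 0, 10, -3, 3]
R3 ← R3 + (2)·R2: [0, 0, 0, 0, 12, -6, -10]
R4 ← R4 − R2: [0, 0, 0, 0, -5, 5/2, 1/2]
R4 ← R4 + (5/12)·R3: [0, 0, 0, 0, 0, 0, -11/3]
The echelon form has 4 nonzero rows; the last pivot sits in the augmented column, so rank(P) = 3 but rank([P|b]) = 4.
Since the ranks differ, the system is inconsistent.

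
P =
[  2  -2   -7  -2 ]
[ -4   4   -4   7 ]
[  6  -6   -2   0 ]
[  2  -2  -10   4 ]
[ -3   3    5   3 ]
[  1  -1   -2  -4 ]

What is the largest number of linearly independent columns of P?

3

Row reduce to echelon form.
R2 ← R2 + (2)·R1: [0, 0, -18, 3]
R3 ← R3 − (3)·R1: [0, 0, 19, 6]
R4 ← R4 − R1: [0, 0, -3, 6]
R5 ← R5 + (3/2)·R1: [0, 0, -11/2, 0]
R6 ← R6 − (1/2)·R1: [0, 0, 3/2, -3]
R3 ← R3 + (19/18)·R2: [0, 0, 0, 55/6]
R4 ← R4 − (1/6)·R2: [0, 0, 0, 11/2]
R5 ← R5 − (11/36)·R2: [0, 0, 0, -11/12]
R6 ← R6 + (1/12)·R2: [0, 0, 0, -11/4]
R4 ← R4 − (3/5)·R3: [0, 0, 0, 0]
R5 ← R5 + (1/10)·R3: [0, 0, 0, 0]
R6 ← R6 + (3/10)·R3: [0, 0, 0, 0]
Echelon form has 3 nonzero rows, so rank(P) = 3.
The rank gives the maximum number of linearly independent columns: 3.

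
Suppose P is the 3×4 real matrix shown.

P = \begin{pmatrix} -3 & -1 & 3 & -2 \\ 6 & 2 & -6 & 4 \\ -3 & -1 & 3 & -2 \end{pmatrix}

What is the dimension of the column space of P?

1

Row reduce to echelon form.
R2 ← R2 + (2)·R1: [0, 0, 0, 0]
R3 ← R3 − R1: [0, 0, 0, 0]
Echelon form has 1 nonzero row, so rank(P) = 1.
The column space has dimension equal to the rank: 1.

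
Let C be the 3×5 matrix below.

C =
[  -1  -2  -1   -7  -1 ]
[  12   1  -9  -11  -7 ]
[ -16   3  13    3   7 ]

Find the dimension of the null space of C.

2

Row reduce to echelon form.
R2 ← R2 + (12)·R1: [0, -23, -21, -95, -19]
R3 ← R3 − (16)·R1: [0, 35, 29, 115, 23]
R3 ← R3 + (35/23)·R2: [0, 0, -68/23, -680/23, -136/23]
3 nonzero rows, so rank(C) = 3.
C has 5 columns; by rank–nullity, nullity = 5 − 3 = 2.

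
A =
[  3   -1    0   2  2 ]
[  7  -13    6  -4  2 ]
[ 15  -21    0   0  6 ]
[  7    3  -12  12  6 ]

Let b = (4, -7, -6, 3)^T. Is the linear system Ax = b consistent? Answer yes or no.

Row reduce the augmented matrix [A | b].
R2 ← R2 − (7/3)·R1: [0, -32/3, 6, -26/3, -8/3, -49/3]
R3 ← R3 − (5)·R1: [0, -16, 0, -10, -4, -26]
R4 ← R4 − (7/3)·R1: [0, 16/3, -12, 22/3, 4/3, -19/3]
R3 ← R3 − (3/2)·R2: [0, 0, -9, 3, 0, -3/2]
R4 ← R4 + (1/2)·R2: [0, 0, -9, 3, 0, -29/2]
R4 ← R4 − R3: [0, 0, 0, 0, 0, -13]
The echelon form has 4 nonzero rows; the last pivot sits in the augmented column, so rank(A) = 3 but rank([A|b]) = 4.
Since the ranks differ, the system is inconsistent.

no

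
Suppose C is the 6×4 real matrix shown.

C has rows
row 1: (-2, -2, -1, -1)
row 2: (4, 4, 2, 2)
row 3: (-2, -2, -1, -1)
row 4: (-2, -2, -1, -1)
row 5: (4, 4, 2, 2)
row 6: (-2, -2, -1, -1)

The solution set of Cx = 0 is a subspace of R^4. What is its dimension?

Row reduce to echelon form.
R2 ← R2 + (2)·R1: [0, 0, 0, 0]
R3 ← R3 − R1: [0, 0, 0, 0]
R4 ← R4 − R1: [0, 0, 0, 0]
R5 ← R5 + (2)·R1: [0, 0, 0, 0]
R6 ← R6 − R1: [0, 0, 0, 0]
1 nonzero row, so rank(C) = 1.
C has 4 columns; by rank–nullity, nullity = 4 − 1 = 3.

3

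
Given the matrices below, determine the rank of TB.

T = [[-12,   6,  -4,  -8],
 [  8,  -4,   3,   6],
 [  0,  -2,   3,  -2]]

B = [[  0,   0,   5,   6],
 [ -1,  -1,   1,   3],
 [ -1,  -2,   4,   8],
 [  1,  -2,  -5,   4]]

3

First compute TB:
[[-10,  18, -30, -118],
 [  7, -14,  18,  84],
 [ -3,   0,  20,  10]]
Now row reduce the product.
R2 ← R2 + (7/10)·R1: [0, -7/5, -3, 7/5]
R3 ← R3 − (3/10)·R1: [0, -27/5, 29, 227/5]
R3 ← R3 − (27/7)·R2: [0, 0, 284/7, 40]
3 nonzero rows, so rank(TB) = 3.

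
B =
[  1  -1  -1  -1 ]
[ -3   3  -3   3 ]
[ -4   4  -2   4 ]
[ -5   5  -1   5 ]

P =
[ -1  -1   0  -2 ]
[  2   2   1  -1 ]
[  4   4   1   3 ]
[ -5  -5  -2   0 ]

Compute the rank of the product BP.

First compute BP:
[[ -2,  -2,   0,  -4],
 [-18, -18,  -6,  -6],
 [-16, -16,  -6,  -2],
 [-14, -14,  -6,   2]]
Now row reduce the product.
R2 ← R2 − (9)·R1: [0, 0, -6, 30]
R3 ← R3 − (8)·R1: [0, 0, -6, 30]
R4 ← R4 − (7)·R1: [0, 0, -6, 30]
R3 ← R3 − R2: [0, 0, 0, 0]
R4 ← R4 − R2: [0, 0, 0, 0]
2 nonzero rows, so rank(BP) = 2.

2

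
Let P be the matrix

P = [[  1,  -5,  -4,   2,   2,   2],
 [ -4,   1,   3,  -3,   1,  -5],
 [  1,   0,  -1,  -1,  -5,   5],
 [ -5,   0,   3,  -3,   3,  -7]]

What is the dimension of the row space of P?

Row reduce to echelon form.
R2 ← R2 + (4)·R1: [0, -19, -13, 5, 9, 3]
R3 ← R3 − R1: [0, 5, 3, -3, -7, 3]
R4 ← R4 + (5)·R1: [0, -25, -17, 7, 13, 3]
R3 ← R3 + (5/19)·R2: [0, 0, -8/19, -32/19, -88/19, 72/19]
R4 ← R4 − (25/19)·R2: [0, 0, 2/19, 8/19, 22/19, -18/19]
R4 ← R4 + (1/4)·R3: [0, 0, 0, 0, 0, 0]
Echelon form has 3 nonzero rows, so rank(P) = 3.
The row space has dimension equal to the rank: 3.

3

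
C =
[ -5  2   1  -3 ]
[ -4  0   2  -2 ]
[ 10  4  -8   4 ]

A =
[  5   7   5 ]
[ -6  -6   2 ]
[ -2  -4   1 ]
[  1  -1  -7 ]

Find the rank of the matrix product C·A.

First compute CA:
[[-42, -48,   1],
 [-26, -34,  -4],
 [ 46,  74,  22]]
Now row reduce the product.
R2 ← R2 − (13/21)·R1: [0, -30/7, -97/21]
R3 ← R3 + (23/21)·R1: [0, 150/7, 485/21]
R3 ← R3 + (5)·R2: [0, 0, 0]
2 nonzero rows, so rank(CA) = 2.

2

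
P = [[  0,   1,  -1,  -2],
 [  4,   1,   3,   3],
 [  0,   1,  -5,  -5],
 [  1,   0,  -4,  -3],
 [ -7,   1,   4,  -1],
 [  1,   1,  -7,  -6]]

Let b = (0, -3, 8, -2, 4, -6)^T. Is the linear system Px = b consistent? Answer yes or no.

Row reduce the augmented matrix [P | b].
Swap R1 ↔ R2
R4 ← R4 − (1/4)·R1: [0, -1/4, -19/4, -15/4, -5/4]
R5 ← R5 + (7/4)·R1: [0, 11/4, 37/4, 17/4, -5/4]
R6 ← R6 − (1/4)·R1: [0, 3/4, -31/4, -27/4, -21/4]
R3 ← R3 − R2: [0, 0, -4, -3, 8]
R4 ← R4 + (1/4)·R2: [0, 0, -5, -17/4, -5/4]
R5 ← R5 − (11/4)·R2: [0, 0, 12, 39/4, -5/4]
R6 ← R6 − (3/4)·R2: [0, 0, -7, -21/4, -21/4]
R4 ← R4 − (5/4)·R3: [0, 0, 0, -1/2, -45/4]
R5 ← R5 + (3)·R3: [0, 0, 0, 3/4, 91/4]
R6 ← R6 − (7/4)·R3: [0, 0, 0, 0, -77/4]
R5 ← R5 + (3/2)·R4: [0, 0, 0, 0, 47/8]
R6 ← R6 + (154/47)·R5: [0, 0, 0, 0, 0]
The echelon form has 5 nonzero rows; the last pivot sits in the augmented column, so rank(P) = 4 but rank([P|b]) = 5.
Since the ranks differ, the system is inconsistent.

no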